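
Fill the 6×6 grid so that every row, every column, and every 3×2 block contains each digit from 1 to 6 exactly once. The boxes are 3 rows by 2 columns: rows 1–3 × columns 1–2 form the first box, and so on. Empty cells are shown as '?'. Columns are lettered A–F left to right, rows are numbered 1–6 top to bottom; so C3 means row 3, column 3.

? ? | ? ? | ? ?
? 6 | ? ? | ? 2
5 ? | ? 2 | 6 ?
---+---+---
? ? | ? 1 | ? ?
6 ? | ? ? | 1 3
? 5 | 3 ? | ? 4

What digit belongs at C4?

F3 = 1: row 3 has {2,5,6}; col 6 has {2,3,4}; box has {2,6} → only 1 remains.
D6 = 6: row 6 has {3,4,5}; col 4 has {1,2}; box has {1,3} → only 6 remains.
E6 = 2: row 6 has {3,4,5,6}; col 5 has {1,6}; box has {1,3,4} → only 2 remains.
F1 = 5: row 1 has {}; col 6 has {1,2,3,4}; box has {1,2,6} → only 5 remains.
C3 = 4: row 3 has {1,2,5,6}; col 3 has {3}; box has {2} → only 4 remains.
E4 = 5: row 4 has {1}; col 5 has {1,2,6}; box has {1,2,3,4} → only 5 remains.
F4 = 6: row 4 has {1,5}; col 6 has {1,2,3,4,5}; box has {1,2,3,4,5} → only 6 remains.
A6 = 1: row 6 has {2,3,4,5,6}; col 1 has {5,6}; box has {5,6} → only 1 remains.
D1 = 3: row 1 has {5}; col 4 has {1,2,6}; box has {2,4} → only 3 remains.
E1 = 4: row 1 has {3,5}; col 5 has {1,2,5,6}; box has {1,2,5,6} → only 4 remains.
D2 = 5: row 2 has {2,6}; col 4 has {1,2,3,6}; box has {2,3,4} → only 5 remains.
E2 = 3: row 2 has {2,5,6}; col 5 has {1,2,4,5,6}; box has {1,2,4,5,6} → only 3 remains.
B3 = 3: row 3 has {1,2,4,5,6}; col 2 has {5,6}; box has {5,6} → only 3 remains.
C4 = 2: row 4 has {1,5,6}; col 3 has {3,4}; box has {1,3,6} → only 2 remains.

2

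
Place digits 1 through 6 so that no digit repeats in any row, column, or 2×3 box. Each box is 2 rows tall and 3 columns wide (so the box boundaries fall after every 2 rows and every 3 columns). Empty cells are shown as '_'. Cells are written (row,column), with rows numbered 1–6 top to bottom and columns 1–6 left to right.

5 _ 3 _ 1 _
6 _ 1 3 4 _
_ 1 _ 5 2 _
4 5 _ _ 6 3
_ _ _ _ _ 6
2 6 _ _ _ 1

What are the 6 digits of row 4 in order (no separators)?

(1,6) = 2 (sole candidate).
(2,2) = 2 (sole candidate).
(2,6) = 5 (sole candidate).
(3,1) = 3 (sole candidate).
(3,3) = 6 (sole candidate).
(3,6) = 4 (sole candidate).
(4,3) = 2: row 4 has {3,4,5,6}; col 3 has {1,3,6}; box has {1,3,4,5,6} → only 2 remains.
(4,4) = 1: row 4 has {2,3,4,5,6}; col 4 has {3,5}; box has {2,3,4,5,6} → only 1 remains.

452163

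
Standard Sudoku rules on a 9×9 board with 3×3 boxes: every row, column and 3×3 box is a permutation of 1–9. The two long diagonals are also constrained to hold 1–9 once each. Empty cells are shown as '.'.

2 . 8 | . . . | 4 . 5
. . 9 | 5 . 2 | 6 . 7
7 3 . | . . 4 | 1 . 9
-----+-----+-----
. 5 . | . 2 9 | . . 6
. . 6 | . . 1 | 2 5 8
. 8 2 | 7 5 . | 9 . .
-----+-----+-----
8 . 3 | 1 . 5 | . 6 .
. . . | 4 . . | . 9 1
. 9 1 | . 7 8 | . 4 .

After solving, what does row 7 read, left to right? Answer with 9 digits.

row 1, column 8 = 3 (sole candidate).
row 2, column 8 = 8 (sole candidate).
row 3, column 3 = 5 (sole candidate).
row 3, column 8 = 2 (sole candidate).
row 5, column 4 = 3 (sole candidate).
row 5, column 5 = 4 (sole candidate).
row 6, column 6 = 6 (sole candidate).
row 6, column 8 = 1 (sole candidate).
row 7, column 5 = 9: row 7 has {1,3,5,6,8}; col 5 has {2,4,5,7}; box has {1,4,5,7,8} → only 9 remains.
row 7, column 7 = 7: row 7 has {1,3,5,6,8,9}; col 7 has {1,2,4,6,9}; box has {1,4,6,9}; main diagonal has {2,4,5,6,9} → only 7 remains.
row 7, column 9 = 2: row 7 has {1,3,5,6,7,8,9}; col 9 has {1,5,6,7,8,9}; box has {1,4,6,7,9} → only 2 remains.
row 8, column 3 = 7 (sole candidate).
row 8, column 6 = 3 (sole candidate).
row 9, column 1 = 6 (sole candidate).
row 9, column 4 = 2 (sole candidate).
row 9, column 9 = 3 (sole candidate).
row 1, column 6 = 7 (sole candidate).
row 2, column 2 = 1 (sole candidate).
row 2, column 5 = 3 (sole candidate).
row 4, column 3 = 4 (sole candidate).
row 4, column 4 = 8 (sole candidate).
row 4, column 7 = 3 (sole candidate).
row 4, column 8 = 7 (sole candidate).
row 5, column 1 = 9 (sole candidate).
row 5, column 2 = 7 (sole candidate).
row 6, column 1 = 3 (sole candidate).
row 6, column 9 = 4 (sole candidate).
row 7, column 2 = 4: row 7 has {1,2,3,5,6,7,8,9}; col 2 has {1,3,5,7,8,9}; box has {1,3,6,7,8,9} → only 4 remains.

843195762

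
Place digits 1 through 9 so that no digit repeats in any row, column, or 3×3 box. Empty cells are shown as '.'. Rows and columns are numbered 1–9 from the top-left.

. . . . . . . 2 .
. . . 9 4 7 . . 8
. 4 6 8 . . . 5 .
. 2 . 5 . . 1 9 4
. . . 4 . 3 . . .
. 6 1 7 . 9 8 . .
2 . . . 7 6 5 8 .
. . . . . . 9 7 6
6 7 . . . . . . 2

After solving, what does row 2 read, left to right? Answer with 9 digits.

r4c6 = 8: row 4 has {1,2,4,5,9}; col 6 has {3,6,7,9}; box has {3,4,5,7,9} → only 8 remains.
r5c8 = 6: row 5 has {3,4}; col 8 has {2,5,7,8,9}; box has {1,4,8,9} → only 6 remains.
r6c5 = 2: row 6 has {1,6,7,8,9}; col 5 has {4,7}; box has {3,4,5,7,8,9} → only 2 remains.
r6c8 = 3: row 6 has {1,2,6,7,8,9}; col 8 has {2,5,6,7,8,9}; box has {1,4,6,8,9} → only 3 remains.
r6c9 = 5: row 6 has {1,2,3,6,7,8,9}; col 9 has {2,4,6,8}; box has {1,3,4,6,8,9} → only 5 remains.
r2c8 = 1: row 2 has {4,7,8,9}; col 8 has {2,3,5,6,7,8,9}; box has {2,5,8} → only 1 remains.
r4c5 = 6: row 4 has {1,2,4,5,8,9}; col 5 has {2,4,7}; box has {2,3,4,5,7,8,9} → only 6 remains.
r5c5 = 1: row 5 has {3,4,6}; col 5 has {2,4,6,7}; box has {2,3,4,5,6,7,8,9} → only 1 remains.
r5c9 = 7: row 5 has {1,3,4,6}; col 9 has {2,4,5,6,8}; box has {1,3,4,5,6,8,9} → only 7 remains.
r6c1 = 4: row 6 has {1,2,3,5,6,7,8,9}; col 1 has {2,6}; box has {1,2,6} → only 4 remains.
r9c8 = 4: row 9 has {2,6,7}; col 8 has {1,2,3,5,6,7,8,9}; box has {2,5,6,7,8,9} → only 4 remains.
r3c5 = 3: row 3 has {4,5,6,8}; col 5 has {1,2,4,6,7}; box has {4,7,8,9} → only 3 remains.
r3c7 = 7: row 3 has {3,4,5,6,8}; col 7 has {1,5,8,9}; box has {1,2,5,8} → only 7 remains.
r3c9 = 9: row 3 has {3,4,5,6,7,8}; col 9 has {2,4,5,6,7,8}; box has {1,2,5,7,8} → only 9 remains.
r5c7 = 2: row 5 has {1,3,4,6,7}; col 7 has {1,5,7,8,9}; box has {1,3,4,5,6,7,8,9} → only 2 remains.
r9c7 = 3: row 9 has {2,4,6,7}; col 7 has {1,2,5,7,8,9}; box has {2,4,5,6,7,8,9} → only 3 remains.
r1c5 = 5: row 1 has {2}; col 5 has {1,2,3,4,6,7}; box has {3,4,7,8,9} → only 5 remains.
r1c6 = 1: row 1 has {2,5}; col 6 has {3,6,7,8,9}; box has {3,4,5,7,8,9} → only 1 remains.
r1c9 = 3: row 1 has {1,2,5}; col 9 has {2,4,5,6,7,8,9}; box has {1,2,5,7,8,9} → only 3 remains.
r2c7 = 6: row 2 has {1,4,7,8,9}; col 7 has {1,2,3,5,7,8,9}; box has {1,2,3,5,7,8,9} → only 6 remains.
r3c1 = 1: row 3 has {3,4,5,6,7,8,9}; col 1 has {2,4,6}; box has {4,6} → only 1 remains.
r3c6 = 2: row 3 has {1,3,4,5,6,7,8,9}; col 6 has {1,3,6,7,8,9}; box has {1,3,4,5,7,8,9} → only 2 remains.
r7c9 = 1: row 7 has {2,5,6,7,8}; col 9 has {2,3,4,5,6,7,8,9}; box has {2,3,4,5,6,7,8,9} → only 1 remains.
r8c5 = 8: row 8 has {6,7,9}; col 5 has {1,2,3,4,5,6,7}; box has {6,7} → only 8 remains.
r9c4 = 1: row 9 has {2,3,4,6,7}; col 4 has {4,5,7,8,9}; box has {6,7,8} → only 1 remains.
r9c5 = 9: row 9 has {1,2,3,4,6,7}; col 5 has {1,2,3,4,5,6,7,8}; box has {1,6,7,8} → only 9 remains.
r9c6 = 5: row 9 has {1,2,3,4,6,7,9}; col 6 has {1,2,3,6,7,8,9}; box has {1,6,7,8,9} → only 5 remains.
r1c4 = 6: row 1 has {1,2,3,5}; col 4 has {1,4,5,7,8,9}; box has {1,2,3,4,5,7,8,9} → only 6 remains.
r1c7 = 4: row 1 has {1,2,3,5,6}; col 7 has {1,2,3,5,6,7,8,9}; box has {1,2,3,5,6,7,8,9} → only 4 remains.
r7c4 = 3: row 7 has {1,2,5,6,7,8}; col 4 has {1,4,5,6,7,8,9}; box has {1,5,6,7,8,9} → only 3 remains.
r8c4 = 2: row 8 has {6,7,8,9}; col 4 has {1,3,4,5,6,7,8,9}; box has {1,3,5,6,7,8,9} → only 2 remains.
r8c6 = 4: row 8 has {2,6,7,8,9}; col 6 has {1,2,3,5,6,7,8,9}; box has {1,2,3,5,6,7,8,9} → only 4 remains.
r9c3 = 8: row 9 has {1,2,3,4,5,6,7,9}; col 3 has {1,6}; box has {2,6,7} → only 8 remains.
r7c2 = 9: row 7 has {1,2,3,5,6,7,8}; col 2 has {2,4,6,7}; box has {2,6,7,8} → only 9 remains.
r7c3 = 4: row 7 has {1,2,3,5,6,7,8,9}; col 3 has {1,6,8}; box has {2,6,7,8,9} → only 4 remains.
r1c2 = 8: row 1 has {1,2,3,4,5,6}; col 2 has {2,4,6,7,9}; box has {1,4,6} → only 8 remains.
r5c2 = 5: row 5 has {1,2,3,4,6,7}; col 2 has {2,4,6,7,8,9}; box has {1,2,4,6} → only 5 remains.
r5c3 = 9: row 5 has {1,2,3,4,5,6,7}; col 3 has {1,4,6,8}; box has {1,2,4,5,6} → only 9 remains.
r1c3 = 7: row 1 has {1,2,3,4,5,6,8}; col 3 has {1,4,6,8,9}; box has {1,4,6,8} → only 7 remains.
r2c2 = 3: row 2 has {1,4,6,7,8,9}; col 2 has {2,4,5,6,7,8,9}; box has {1,4,6,7,8} → only 3 remains.
r4c3 = 3: row 4 has {1,2,4,5,6,8,9}; col 3 has {1,4,6,7,8,9}; box has {1,2,4,5,6,9} → only 3 remains.
r5c1 = 8: row 5 has {1,2,3,4,5,6,7,9}; col 1 has {1,2,4,6}; box has {1,2,3,4,5,6,9} → only 8 remains.
r8c2 = 1: row 8 has {2,4,6,7,8,9}; col 2 has {2,3,4,5,6,7,8,9}; box has {2,4,6,7,8,9} → only 1 remains.
r8c3 = 5: row 8 has {1,2,4,6,7,8,9}; col 3 has {1,3,4,6,7,8,9}; box has {1,2,4,6,7,8,9} → only 5 remains.
r1c1 = 9: row 1 has {1,2,3,4,5,6,7,8}; col 1 has {1,2,4,6,8}; box has {1,3,4,6,7,8} → only 9 remains.
r2c1 = 5: row 2 has {1,3,4,6,7,8,9}; col 1 has {1,2,4,6,8,9}; box has {1,3,4,6,7,8,9} → only 5 remains.
r2c3 = 2: row 2 has {1,3,4,5,6,7,8,9}; col 3 has {1,3,4,5,6,7,8,9}; box has {1,3,4,5,6,7,8,9} → only 2 remains.

532947618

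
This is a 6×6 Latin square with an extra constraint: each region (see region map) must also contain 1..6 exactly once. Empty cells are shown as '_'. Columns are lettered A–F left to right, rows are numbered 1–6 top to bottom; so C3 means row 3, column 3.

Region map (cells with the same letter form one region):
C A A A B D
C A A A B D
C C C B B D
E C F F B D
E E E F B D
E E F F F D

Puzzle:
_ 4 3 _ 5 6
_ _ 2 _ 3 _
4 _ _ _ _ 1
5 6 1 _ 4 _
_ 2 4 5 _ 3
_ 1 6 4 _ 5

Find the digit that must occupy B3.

3

D1 = 1: row 1 has {3,4,5,6}; col 4 has {4,5}; region has {2,3,4} → only 1 remains.
A2 = 1: row 2 has {2,3}; col 1 has {4,5}; region has {4,6} → only 1 remains.
B2 = 5: row 2 has {1,2,3}; col 2 has {1,2,4,6}; region has {1,2,3,4} → only 5 remains.
D2 = 6: row 2 has {1,2,3,5}; col 4 has {1,4,5}; region has {1,2,3,4,5} → only 6 remains.
F2 = 4: row 2 has {1,2,3,5,6}; col 6 has {1,3,5,6}; region has {1,3,5,6} → only 4 remains.
B3 = 3: row 3 has {1,4}; col 2 has {1,2,4,5,6}; region has {1,4,6} → only 3 remains.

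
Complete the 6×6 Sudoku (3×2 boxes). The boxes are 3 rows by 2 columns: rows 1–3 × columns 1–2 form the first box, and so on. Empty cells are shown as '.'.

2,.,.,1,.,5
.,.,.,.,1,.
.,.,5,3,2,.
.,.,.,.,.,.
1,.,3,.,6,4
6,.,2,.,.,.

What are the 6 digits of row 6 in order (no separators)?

652431

row 3, column 1 = 4 (sole candidate).
row 3, column 6 = 6 (sole candidate).
row 5, column 4 = 5 (sole candidate).
row 6, column 4 = 4: row 6 has {2,6}; col 4 has {1,3,5}; box has {2,3,5} → only 4 remains.
row 2, column 6 = 3 (sole candidate).
row 3, column 2 = 1 (sole candidate).
row 4, column 4 = 6 (sole candidate).
row 5, column 2 = 2 (sole candidate).
row 6, column 6 = 1: row 6 has {2,4,6}; col 6 has {3,4,5,6}; box has {4,6} → only 1 remains.
row 1, column 5 = 4 (sole candidate).
row 2, column 1 = 5 (sole candidate).
row 2, column 2 = 6 (sole candidate).
row 2, column 3 = 4 (sole candidate).
row 2, column 4 = 2 (sole candidate).
row 4, column 1 = 3 (sole candidate).
row 4, column 3 = 1 (sole candidate).
row 4, column 5 = 5 (sole candidate).
row 4, column 6 = 2 (sole candidate).
row 6, column 2 = 5: row 6 has {1,2,4,6}; col 2 has {1,2,6}; box has {1,2,3,6} → only 5 remains.
row 6, column 5 = 3: row 6 has {1,2,4,5,6}; col 5 has {1,2,4,5,6}; box has {1,2,4,5,6} → only 3 remains.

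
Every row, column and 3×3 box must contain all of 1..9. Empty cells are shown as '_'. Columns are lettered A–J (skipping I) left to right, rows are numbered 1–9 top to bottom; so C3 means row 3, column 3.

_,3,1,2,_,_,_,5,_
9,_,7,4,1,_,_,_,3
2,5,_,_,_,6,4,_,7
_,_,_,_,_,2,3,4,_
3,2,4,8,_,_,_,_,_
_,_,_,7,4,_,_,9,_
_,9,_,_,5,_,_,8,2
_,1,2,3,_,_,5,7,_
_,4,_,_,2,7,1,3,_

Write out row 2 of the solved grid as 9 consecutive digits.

967415823

C3 = 8: row 3 has {2,4,5,6,7}; col 3 has {1,2,4,7}; box has {1,2,3,5,7,9} → only 8 remains.
D3 = 9: row 3 has {2,4,5,6,7,8}; col 4 has {2,3,4,7,8}; box has {1,2,4,6} → only 9 remains.
E3 = 3: row 3 has {2,4,5,6,7,8,9}; col 5 has {1,2,4,5}; box has {1,2,4,6,9} → only 3 remains.
H3 = 1: row 3 has {2,3,4,5,6,7,8,9}; col 8 has {3,4,5,7,8,9}; box has {3,4,5,7} → only 1 remains.
H5 = 6: row 5 has {2,3,4,8}; col 8 has {1,3,4,5,7,8,9}; box has {3,4,9} → only 6 remains.
G7 = 6: row 7 has {2,5,8,9}; col 7 has {1,3,4,5}; box has {1,2,3,5,7,8} → only 6 remains.
D9 = 6: row 9 has {1,2,3,4,7}; col 4 has {2,3,4,7,8,9}; box has {2,3,5,7} → only 6 remains.
J9 = 9: row 9 has {1,2,3,4,6,7}; col 9 has {2,3,7}; box has {1,2,3,5,6,7,8} → only 9 remains.
F1 = 8: row 1 has {1,2,3,5}; col 6 has {2,6,7}; box has {1,2,3,4,6,9} → only 8 remains.
G1 = 9: row 1 has {1,2,3,5,8}; col 7 has {1,3,4,5,6}; box has {1,3,4,5,7} → only 9 remains.
J1 = 6: row 1 has {1,2,3,5,8,9}; col 9 has {2,3,7,9}; box has {1,3,4,5,7,9} → only 6 remains.
B2 = 6: row 2 has {1,3,4,7,9}; col 2 has {1,2,3,4,5,9}; box has {1,2,3,5,7,8,9} → only 6 remains.
F2 = 5: row 2 has {1,3,4,6,7,9}; col 6 has {2,6,7,8}; box has {1,2,3,4,6,8,9} → only 5 remains.
H2 = 2: row 2 has {1,3,4,5,6,7,9}; col 8 has {1,3,4,5,6,7,8,9}; box has {1,3,4,5,6,7,9} → only 2 remains.
E5 = 9: row 5 has {2,3,4,6,8}; col 5 has {1,2,3,4,5}; box has {2,4,7,8} → only 9 remains.
F5 = 1: row 5 has {2,3,4,6,8,9}; col 6 has {2,5,6,7,8}; box has {2,4,7,8,9} → only 1 remains.
G5 = 7: row 5 has {1,2,3,4,6,8,9}; col 7 has {1,3,4,5,6,9}; box has {3,4,6,9} → only 7 remains.
J5 = 5: row 5 has {1,2,3,4,6,7,8,9}; col 9 has {2,3,6,7,9}; box has {3,4,6,7,9} → only 5 remains.
B6 = 8: row 6 has {4,7,9}; col 2 has {1,2,3,4,5,6,9}; box has {2,3,4} → only 8 remains.
F6 = 3: row 6 has {4,7,8,9}; col 6 has {1,2,5,6,7,8}; box has {1,2,4,7,8,9} → only 3 remains.
G6 = 2: row 6 has {3,4,7,8,9}; col 7 has {1,3,4,5,6,7,9}; box has {3,4,5,6,7,9} → only 2 remains.
J6 = 1: row 6 has {2,3,4,7,8,9}; col 9 has {2,3,5,6,7,9}; box has {2,3,4,5,6,7,9} → only 1 remains.
A7 = 7: row 7 has {2,5,6,8,9}; col 1 has {2,3,9}; box has {1,2,4,9} → only 7 remains.
C7 = 3: row 7 has {2,5,6,7,8,9}; col 3 has {1,2,4,7,8}; box has {1,2,4,7,9} → only 3 remains.
D7 = 1: row 7 has {2,3,5,6,7,8,9}; col 4 has {2,3,4,6,7,8,9}; box has {2,3,5,6,7} → only 1 remains.
F7 = 4: row 7 has {1,2,3,5,6,7,8,9}; col 6 has {1,2,3,5,6,7,8}; box has {1,2,3,5,6,7} → only 4 remains.
E8 = 8: row 8 has {1,2,3,5,7}; col 5 has {1,2,3,4,5,9}; box has {1,2,3,4,5,6,7} → only 8 remains.
F8 = 9: row 8 has {1,2,3,5,7,8}; col 6 has {1,2,3,4,5,6,7,8}; box has {1,2,3,4,5,6,7,8} → only 9 remains.
J8 = 4: row 8 has {1,2,3,5,7,8,9}; col 9 has {1,2,3,5,6,7,9}; box has {1,2,3,5,6,7,8,9} → only 4 remains.
C9 = 5: row 9 has {1,2,3,4,6,7,9}; col 3 has {1,2,3,4,7,8}; box has {1,2,3,4,7,9} → only 5 remains.
A1 = 4: row 1 has {1,2,3,5,6,8,9}; col 1 has {2,3,7,9}; box has {1,2,3,5,6,7,8,9} → only 4 remains.
E1 = 7: row 1 has {1,2,3,4,5,6,8,9}; col 5 has {1,2,3,4,5,8,9}; box has {1,2,3,4,5,6,8,9} → only 7 remains.
G2 = 8: row 2 has {1,2,3,4,5,6,7,9}; col 7 has {1,2,3,4,5,6,7,9}; box has {1,2,3,4,5,6,7,9} → only 8 remains.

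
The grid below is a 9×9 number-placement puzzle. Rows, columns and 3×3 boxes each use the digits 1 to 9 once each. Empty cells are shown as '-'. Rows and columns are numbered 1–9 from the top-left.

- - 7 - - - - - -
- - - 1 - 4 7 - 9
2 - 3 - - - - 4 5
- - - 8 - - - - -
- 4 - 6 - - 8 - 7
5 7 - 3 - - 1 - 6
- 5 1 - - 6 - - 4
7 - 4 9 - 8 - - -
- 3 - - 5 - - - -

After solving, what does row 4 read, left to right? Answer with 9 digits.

162897453

R3C4 = 7 (sole candidate).
R3C6 = 9 (sole candidate).
R3C7 = 6 (sole candidate).
R6C6 = 2 (sole candidate).
R6C8 = 9 (sole candidate).
R7C4 = 2 (sole candidate).
R9C4 = 4 (sole candidate).
R1C4 = 5 (sole candidate).
R1C6 = 3 (sole candidate).
R1C7 = 2 (sole candidate).
R3C5 = 8 (sole candidate).
R6C3 = 8 (sole candidate).
R6C5 = 4 (sole candidate).
R9C7 = 9 (sole candidate).
R1C5 = 6 (sole candidate).
R2C5 = 2 (sole candidate).
R3C2 = 1 (sole candidate).
R7C7 = 3 (sole candidate).
R8C7 = 5 (sole candidate).
R4C7 = 4: row 4 has {8}; col 7 has {1,2,3,5,6,7,8,9}; box has {1,6,7,8,9} → only 4 remains.
R7C5 = 7 (sole candidate).
R7C8 = 8 (sole candidate).
R9C6 = 1 (sole candidate).
R9C9 = 2 (sole candidate).
R1C8 = 1 (sole candidate).
R1C9 = 8 (sole candidate).
R2C8 = 3 (sole candidate).
R4C9 = 3: row 4 has {4,8}; col 9 has {2,4,5,6,7,8,9}; box has {1,4,6,7,8,9} → only 3 remains.
R5C6 = 5 (sole candidate).
R5C8 = 2 (sole candidate).
R7C1 = 9 (sole candidate).
R8C5 = 3 (sole candidate).
R8C8 = 6 (sole candidate).
R8C9 = 1 (sole candidate).
R9C3 = 6 (sole candidate).
R9C8 = 7 (sole candidate).
R1C1 = 4 (sole candidate).
R1C2 = 9 (sole candidate).
R2C3 = 5 (sole candidate).
R4C6 = 7: row 4 has {3,4,8}; col 6 has {1,2,3,4,5,6,8,9}; box has {2,3,4,5,6,8} → only 7 remains.
R4C8 = 5: row 4 has {3,4,7,8}; col 8 has {1,2,3,4,6,7,8,9}; box has {1,2,3,4,6,7,8,9} → only 5 remains.
R5C3 = 9 (sole candidate).
R5C5 = 1 (sole candidate).
R8C2 = 2 (sole candidate).
R9C1 = 8 (sole candidate).
R2C1 = 6 (sole candidate).
R2C2 = 8 (sole candidate).
R4C1 = 1: row 4 has {3,4,5,7,8}; col 1 has {2,4,5,6,7,8,9}; box has {4,5,7,8,9} → only 1 remains.
R4C2 = 6: row 4 has {1,3,4,5,7,8}; col 2 has {1,2,3,4,5,7,8,9}; box has {1,4,5,7,8,9} → only 6 remains.
R4C3 = 2: row 4 has {1,3,4,5,6,7,8}; col 3 has {1,3,4,5,6,7,8,9}; box has {1,4,5,6,7,8,9} → only 2 remains.
R4C5 = 9: row 4 has {1,2,3,4,5,6,7,8}; col 5 has {1,2,3,4,5,6,7,8}; box has {1,2,3,4,5,6,7,8} → only 9 remains.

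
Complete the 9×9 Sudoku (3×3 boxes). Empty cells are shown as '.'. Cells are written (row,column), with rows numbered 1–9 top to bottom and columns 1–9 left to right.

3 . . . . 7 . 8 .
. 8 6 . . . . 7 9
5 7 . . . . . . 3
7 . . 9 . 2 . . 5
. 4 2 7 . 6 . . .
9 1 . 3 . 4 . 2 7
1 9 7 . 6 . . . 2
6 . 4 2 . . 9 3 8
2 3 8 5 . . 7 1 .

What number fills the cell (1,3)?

1

(1,2) = 2: row 1 has {3,7,8}; col 2 has {1,3,4,7,8,9}; box has {3,5,6,7,8} → only 2 remains.
(2,1) = 4: row 2 has {6,7,8,9}; col 1 has {1,2,3,5,6,7,9}; box has {2,3,5,6,7,8} → only 4 remains.
(2,4) = 1: row 2 has {4,6,7,8,9}; col 4 has {2,3,5,7,9}; box has {7} → only 1 remains.
(4,2) = 6: row 4 has {2,5,7,9}; col 2 has {1,2,3,4,7,8,9}; box has {1,2,4,7,9} → only 6 remains.
(4,3) = 3: row 4 has {2,5,6,7,9}; col 3 has {2,4,6,7,8}; box has {1,2,4,6,7,9} → only 3 remains.
(4,8) = 4: row 4 has {2,3,5,6,7,9}; col 8 has {1,2,3,7,8}; box has {2,5,7} → only 4 remains.
(5,1) = 8: row 5 has {2,4,6,7}; col 1 has {1,2,3,4,5,6,7,9}; box has {1,2,3,4,6,7,9} → only 8 remains.
(5,8) = 9: row 5 has {2,4,6,7,8}; col 8 has {1,2,3,4,7,8}; box has {2,4,5,7} → only 9 remains.
(5,9) = 1: row 5 has {2,4,6,7,8,9}; col 9 has {2,3,5,7,8,9}; box has {2,4,5,7,9} → only 1 remains.
(6,3) = 5: row 6 has {1,2,3,4,7,9}; col 3 has {2,3,4,6,7,8}; box has {1,2,3,4,6,7,8,9} → only 5 remains.
(6,5) = 8: row 6 has {1,2,3,4,5,7,9}; col 5 has {6}; box has {2,3,4,6,7,9} → only 8 remains.
(6,7) = 6: row 6 has {1,2,3,4,5,7,8,9}; col 7 has {7,9}; box has {1,2,4,5,7,9} → only 6 remains.
(7,8) = 5: row 7 has {1,2,6,7,9}; col 8 has {1,2,3,4,7,8,9}; box has {1,2,3,7,8,9} → only 5 remains.
(8,2) = 5: row 8 has {2,3,4,6,8,9}; col 2 has {1,2,3,4,6,7,8,9}; box has {1,2,3,4,6,7,8,9} → only 5 remains.
(8,6) = 1: row 8 has {2,3,4,5,6,8,9}; col 6 has {2,4,6,7}; box has {2,5,6} → only 1 remains.
(9,6) = 9: row 9 has {1,2,3,5,7,8}; col 6 has {1,2,4,6,7}; box has {1,2,5,6} → only 9 remains.
(3,6) = 8: row 3 has {3,5,7}; col 6 has {1,2,4,6,7,9}; box has {1,7} → only 8 remains.
(3,8) = 6: row 3 has {3,5,7,8}; col 8 has {1,2,3,4,5,7,8,9}; box has {3,7,8,9} → only 6 remains.
(4,5) = 1: row 4 has {2,3,4,5,6,7,9}; col 5 has {6,8}; box has {2,3,4,6,7,8,9} → only 1 remains.
(4,7) = 8: row 4 has {1,2,3,4,5,6,7,9}; col 7 has {6,7,9}; box has {1,2,4,5,6,7,9} → only 8 remains.
(5,5) = 5: row 5 has {1,2,4,6,7,8,9}; col 5 has {1,6,8}; box has {1,2,3,4,6,7,8,9} → only 5 remains.
(5,7) = 3: row 5 has {1,2,4,5,6,7,8,9}; col 7 has {6,7,8,9}; box has {1,2,4,5,6,7,8,9} → only 3 remains.
(7,6) = 3: row 7 has {1,2,5,6,7,9}; col 6 has {1,2,4,6,7,8,9}; box has {1,2,5,6,9} → only 3 remains.
(7,7) = 4: row 7 has {1,2,3,5,6,7,9}; col 7 has {3,6,7,8,9}; box has {1,2,3,5,7,8,9} → only 4 remains.
(8,5) = 7: row 8 has {1,2,3,4,5,6,8,9}; col 5 has {1,5,6,8}; box has {1,2,3,5,6,9} → only 7 remains.
(9,5) = 4: row 9 has {1,2,3,5,7,8,9}; col 5 has {1,5,6,7,8}; box has {1,2,3,5,6,7,9} → only 4 remains.
(9,9) = 6: row 9 has {1,2,3,4,5,7,8,9}; col 9 has {1,2,3,5,7,8,9}; box has {1,2,3,4,5,7,8,9} → only 6 remains.
(1,5) = 9: row 1 has {2,3,7,8}; col 5 has {1,4,5,6,7,8}; box has {1,7,8} → only 9 remains.
(1,9) = 4: row 1 has {2,3,7,8,9}; col 9 has {1,2,3,5,6,7,8,9}; box has {3,6,7,8,9} → only 4 remains.
(2,6) = 5: row 2 has {1,4,6,7,8,9}; col 6 has {1,2,3,4,6,7,8,9}; box has {1,7,8,9} → only 5 remains.
(2,7) = 2: row 2 has {1,4,5,6,7,8,9}; col 7 has {3,4,6,7,8,9}; box has {3,4,6,7,8,9} → only 2 remains.
(3,4) = 4: row 3 has {3,5,6,7,8}; col 4 has {1,2,3,5,7,9}; box has {1,5,7,8,9} → only 4 remains.
(3,5) = 2: row 3 has {3,4,5,6,7,8}; col 5 has {1,4,5,6,7,8,9}; box has {1,4,5,7,8,9} → only 2 remains.
(3,7) = 1: row 3 has {2,3,4,5,6,7,8}; col 7 has {2,3,4,6,7,8,9}; box has {2,3,4,6,7,8,9} → only 1 remains.
(7,4) = 8: row 7 has {1,2,3,4,5,6,7,9}; col 4 has {1,2,3,4,5,7,9}; box has {1,2,3,4,5,6,7,9} → only 8 remains.
(1,3) = 1: row 1 has {2,3,4,7,8,9}; col 3 has {2,3,4,5,6,7,8}; box has {2,3,4,5,6,7,8} → only 1 remains.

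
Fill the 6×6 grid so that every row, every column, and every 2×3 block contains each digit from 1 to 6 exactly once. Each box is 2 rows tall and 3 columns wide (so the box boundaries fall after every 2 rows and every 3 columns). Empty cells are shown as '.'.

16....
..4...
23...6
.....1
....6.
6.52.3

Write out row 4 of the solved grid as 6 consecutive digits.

546321

row 3, column 3 = 1: row 3 has {2,3,6}; col 3 has {4,5}; box has {2,3} → only 1 remains.
row 4, column 3 = 6: row 4 has {1}; col 3 has {1,4,5}; box has {1,2,3} → only 6 remains.
row 2, column 4 = 6: in row 2, 6 can only go here (every other open cell in that row sees a 6).
row 2, column 5 = 1: in row 2, 1 can only go here (every other open cell in that row sees a 1).
row 6, column 5 = 4: row 6 has {2,3,5,6}; col 5 has {1,6}; box has {2,3,6} → only 4 remains.
row 3, column 5 = 5: row 3 has {1,2,3,6}; col 5 has {1,4,6}; box has {1,6} → only 5 remains.
row 5, column 6 = 5: row 5 has {6}; col 6 has {1,3,6}; box has {2,3,4,6} → only 5 remains.
row 6, column 2 = 1: row 6 has {2,3,4,5,6}; col 2 has {3,6}; box has {5,6} → only 1 remains.
row 2, column 6 = 2: row 2 has {1,4,6}; col 6 has {1,3,5,6}; box has {1,6} → only 2 remains.
row 3, column 4 = 4: row 3 has {1,2,3,5,6}; col 4 has {2,6}; box has {1,5,6} → only 4 remains.
row 4, column 4 = 3: row 4 has {1,6}; col 4 has {2,4,6}; box has {1,4,5,6} → only 3 remains.
row 4, column 5 = 2: row 4 has {1,3,6}; col 5 has {1,4,5,6}; box has {1,3,4,5,6} → only 2 remains.
row 5, column 4 = 1: row 5 has {5,6}; col 4 has {2,3,4,6}; box has {2,3,4,5,6} → only 1 remains.
row 1, column 4 = 5: row 1 has {1,6}; col 4 has {1,2,3,4,6}; box has {1,2,6} → only 5 remains.
row 1, column 5 = 3: row 1 has {1,5,6}; col 5 has {1,2,4,5,6}; box has {1,2,5,6} → only 3 remains.
row 1, column 6 = 4: row 1 has {1,3,5,6}; col 6 has {1,2,3,5,6}; box has {1,2,3,5,6} → only 4 remains.
row 2, column 2 = 5: row 2 has {1,2,4,6}; col 2 has {1,3,6}; box has {1,4,6} → only 5 remains.
row 4, column 2 = 4: row 4 has {1,2,3,6}; col 2 has {1,3,5,6}; box has {1,2,3,6} → only 4 remains.
row 5, column 2 = 2: row 5 has {1,5,6}; col 2 has {1,3,4,5,6}; box has {1,5,6} → only 2 remains.
row 5, column 3 = 3: row 5 has {1,2,5,6}; col 3 has {1,4,5,6}; box has {1,2,5,6} → only 3 remains.
row 1, column 3 = 2: row 1 has {1,3,4,5,6}; col 3 has {1,3,4,5,6}; box has {1,4,5,6} → only 2 remains.
row 2, column 1 = 3: row 2 has {1,2,4,5,6}; col 1 has {1,2,6}; box has {1,2,4,5,6} → only 3 remains.
row 4, column 1 = 5: row 4 has {1,2,3,4,6}; col 1 has {1,2,3,6}; box has {1,2,3,4,6} → only 5 remains.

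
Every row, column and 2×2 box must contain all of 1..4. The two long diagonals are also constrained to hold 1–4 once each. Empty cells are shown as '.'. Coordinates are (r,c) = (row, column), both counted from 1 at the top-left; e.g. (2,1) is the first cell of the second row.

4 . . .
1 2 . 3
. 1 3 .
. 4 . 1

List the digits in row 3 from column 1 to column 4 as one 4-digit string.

(1,2) = 3: row 1 has {4}; col 2 has {1,2,4}; box has {1,2,4} → only 3 remains.
(1,4) = 2: row 1 has {3,4}; col 4 has {1,3}; box has {3}; anti-diagonal has {1} → only 2 remains.
(2,3) = 4: row 2 has {1,2,3}; col 3 has {3}; box has {2,3}; anti-diagonal has {1,2} → only 4 remains.
(3,1) = 2: row 3 has {1,3}; col 1 has {1,4}; box has {1,4} → only 2 remains.
(3,4) = 4: row 3 has {1,2,3}; col 4 has {1,2,3}; box has {1,3} → only 4 remains.

2134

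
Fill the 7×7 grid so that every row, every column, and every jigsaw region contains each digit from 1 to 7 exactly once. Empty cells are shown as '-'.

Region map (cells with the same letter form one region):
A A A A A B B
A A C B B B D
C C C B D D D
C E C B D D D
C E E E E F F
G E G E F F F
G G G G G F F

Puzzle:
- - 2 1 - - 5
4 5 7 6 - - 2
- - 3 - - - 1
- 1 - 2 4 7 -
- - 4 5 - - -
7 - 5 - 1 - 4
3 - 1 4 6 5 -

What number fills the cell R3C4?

7

R1C1 = 6: row 1 has {1,2,5}; col 1 has {3,4,7}; region has {1,2,4,5} → only 6 remains.
R2C5 = 3: row 2 has {2,4,5,6,7}; col 5 has {1,4,6}; region has {2,5,6} → only 3 remains.
R2C6 = 1: row 2 has {2,3,4,5,6,7}; col 6 has {5,7}; region has {2,3,5,6} → only 1 remains.
R3C4 = 7: row 3 has {1,3}; col 4 has {1,2,4,5,6}; region has {1,2,3,5,6} → only 7 remains.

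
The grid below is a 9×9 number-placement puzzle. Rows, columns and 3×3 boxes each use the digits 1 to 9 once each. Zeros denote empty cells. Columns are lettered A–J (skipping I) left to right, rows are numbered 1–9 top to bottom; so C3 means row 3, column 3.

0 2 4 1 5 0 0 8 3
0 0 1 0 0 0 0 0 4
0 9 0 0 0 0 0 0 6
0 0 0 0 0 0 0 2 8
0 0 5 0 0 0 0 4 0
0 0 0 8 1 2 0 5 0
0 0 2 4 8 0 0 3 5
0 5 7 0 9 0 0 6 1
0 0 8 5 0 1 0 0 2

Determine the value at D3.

7

C3 = 3 (sole candidate).
F8 = 3 (sole candidate).
A8 = 4 (sole candidate).
D8 = 2 (sole candidate).
G8 = 8 (sole candidate).
D3 = 7: row 3 has {3,6,9}; col 4 has {1,2,4,5,8}; box has {1,5} → only 7 remains.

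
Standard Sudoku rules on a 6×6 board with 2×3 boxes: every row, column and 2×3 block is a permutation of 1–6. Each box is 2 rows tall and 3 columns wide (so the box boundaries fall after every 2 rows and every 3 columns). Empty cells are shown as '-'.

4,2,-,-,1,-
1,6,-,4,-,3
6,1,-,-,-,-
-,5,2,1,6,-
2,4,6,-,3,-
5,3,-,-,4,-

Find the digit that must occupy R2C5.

2

R2C3 = 5 (sole candidate).
R2C5 = 2: row 2 has {1,3,4,5,6}; col 5 has {1,3,4,6}; box has {1,3,4} → only 2 remains.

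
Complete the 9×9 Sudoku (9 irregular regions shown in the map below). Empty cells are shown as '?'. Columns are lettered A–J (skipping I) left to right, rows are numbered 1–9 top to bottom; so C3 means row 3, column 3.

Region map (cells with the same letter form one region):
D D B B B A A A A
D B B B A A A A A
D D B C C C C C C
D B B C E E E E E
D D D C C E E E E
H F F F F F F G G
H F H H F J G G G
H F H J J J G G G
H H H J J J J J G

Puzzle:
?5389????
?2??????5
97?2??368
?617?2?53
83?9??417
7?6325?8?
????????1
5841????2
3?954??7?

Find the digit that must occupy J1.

C2 = 7: row 2 has {2,5}; col 3 has {1,3,4,6,9}; region has {1,2,3,6,8,9} → only 7 remains.
D2 = 4: row 2 has {2,5,7}; col 4 has {1,2,3,5,7,8,9}; region has {1,2,3,6,7,8,9} → only 4 remains.
C3 = 5: row 3 has {2,3,6,7,8,9}; col 3 has {1,3,4,6,7,9}; region has {1,2,3,4,6,7,8,9} → only 5 remains.
E3 = 1: row 3 has {2,3,5,6,7,8,9}; col 5 has {2,4,9}; region has {2,3,6,7,8,9} → only 1 remains.
F3 = 4: row 3 has {1,2,3,5,6,7,8,9}; col 6 has {2,5}; region has {1,2,3,6,7,8,9} → only 4 remains.
A4 = 4: row 4 has {1,2,3,5,6,7}; col 1 has {3,5,7,8,9}; region has {3,5,7,8,9} → only 4 remains.
E4 = 8: row 4 has {1,2,3,4,5,6,7}; col 5 has {1,2,4,9}; region has {1,2,3,4,5,7} → only 8 remains.
G4 = 9: row 4 has {1,2,3,4,5,6,7,8}; col 7 has {3,4}; region has {1,2,3,4,5,7,8} → only 9 remains.
C5 = 2: row 5 has {1,3,4,7,8,9}; col 3 has {1,3,4,5,6,7,9}; region has {3,4,5,7,8,9} → only 2 remains.
E5 = 5: row 5 has {1,2,3,4,7,8,9}; col 5 has {1,2,4,8,9}; region has {1,2,3,4,6,7,8,9} → only 5 remains.
F5 = 6: row 5 has {1,2,3,4,5,7,8,9}; col 6 has {2,4,5}; region has {1,2,3,4,5,7,8,9} → only 6 remains.
G6 = 1: row 6 has {2,3,5,6,7,8}; col 7 has {3,4,9}; region has {2,3,5,6,8} → only 1 remains.
C7 = 8: row 7 has {1}; col 3 has {1,2,3,4,5,6,7,9}; region has {3,4,5,7,9} → only 8 remains.
D7 = 6: row 7 has {1,8}; col 4 has {1,2,3,4,5,7,8,9}; region has {3,4,5,7,8,9} → only 6 remains.
E7 = 7: row 7 has {1,6,8}; col 5 has {1,2,4,5,8,9}; region has {1,2,3,5,6,8} → only 7 remains.
G7 = 5: row 7 has {1,6,7,8}; col 7 has {1,3,4,9}; region has {1,2,8} → only 5 remains.
B9 = 1: row 9 has {3,4,5,7,9}; col 2 has {2,3,5,6,7,8}; region has {3,4,5,6,7,8,9} → only 1 remains.
F9 = 8: row 9 has {1,3,4,5,7,9}; col 6 has {2,4,5,6}; region has {1,4,5,7} → only 8 remains.
J9 = 6: row 9 has {1,3,4,5,7,8,9}; col 9 has {1,2,3,5,7,8}; region has {1,2,5,8} → only 6 remains.
J1 = 4: row 1 has {3,5,8,9}; col 9 has {1,2,3,5,6,7,8}; region has {5} → only 4 remains.

4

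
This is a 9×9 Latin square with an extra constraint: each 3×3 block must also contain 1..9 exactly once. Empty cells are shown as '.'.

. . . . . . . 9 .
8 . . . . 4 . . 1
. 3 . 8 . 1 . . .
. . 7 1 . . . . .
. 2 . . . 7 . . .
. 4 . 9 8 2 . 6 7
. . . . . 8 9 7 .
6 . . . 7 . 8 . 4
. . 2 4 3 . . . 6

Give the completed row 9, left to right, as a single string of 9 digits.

782439156

r1c9 = 8: in row 1, 8 can only go here (every other open cell in that row sees an 8).
r9c2 = 8: in row 9, 8 can only go here (every other open cell in that row sees an 8).
r4c8 = 8: in row 4, 8 can only go here (every other open cell in that row sees an 8).
r5c3 = 8: in row 5, 8 can only go here (every other open cell in that row sees an 8).
r9c1 = 7: in row 9, 7 can only go here (every other open cell in that row sees a 7).
r3c7 = 7: in row 3, 7 can only go here (every other open cell in that row sees a 7).
r9c6 = 9: in row 9, 9 can only go here (every other open cell in that row sees a 9).
r8c6 = 5: row 8 has {4,6,7,8}; col 6 has {1,2,4,7,8,9}; box has {3,4,7,8,9} → only 5 remains.
r8c4 = 2: row 8 has {4,5,6,7,8}; col 4 has {1,4,8,9}; box has {3,4,5,7,8,9} → only 2 remains.
r7c4 = 6: row 7 has {7,8,9}; col 4 has {1,2,4,8,9}; box has {2,3,4,5,7,8,9} → only 6 remains.
r7c5 = 1: row 7 has {6,7,8,9}; col 5 has {3,7,8}; box has {2,3,4,5,6,7,8,9} → only 1 remains.
r7c2 = 5: row 7 has {1,6,7,8,9}; col 2 has {2,3,4,8}; box has {2,6,7,8} → only 5 remains.
r5c5 = 6: in row 5, 6 can only go here (every other open cell in that row sees a 6).
r4c6 = 3: row 4 has {1,7,8}; col 6 has {1,2,4,5,7,8,9}; box has {1,2,6,7,8,9} → only 3 remains.
r5c4 = 5: row 5 has {2,6,7,8}; col 4 has {1,2,4,6,8,9}; box has {1,2,3,6,7,8,9} → only 5 remains.
r1c6 = 6: row 1 has {8,9}; col 6 has {1,2,3,4,5,7,8,9}; box has {1,4,8} → only 6 remains.
r4c5 = 4: row 4 has {1,3,7,8}; col 5 has {1,3,6,7,8}; box has {1,2,3,5,6,7,8,9} → only 4 remains.
r3c3 = 6: in row 3, 6 can only go here (every other open cell in that row sees a 6).
r2c7 = 6: in row 2, 6 can only go here (every other open cell in that row sees a 6).
r4c2 = 6: in row 4, 6 can only go here (every other open cell in that row sees a 6).
r7c9 = 2: in row 7, 2 can only go here (every other open cell in that row sees a 2).
r3c9 = 5: row 3 has {1,3,6,7,8}; col 9 has {1,2,4,6,7,8}; box has {1,6,7,8,9} → only 5 remains.
r4c9 = 9: row 4 has {1,3,4,6,7,8}; col 9 has {1,2,4,5,6,7,8}; box has {6,7,8} → only 9 remains.
r5c9 = 3: row 5 has {2,5,6,7,8}; col 9 has {1,2,4,5,6,7,8,9}; box has {6,7,8,9} → only 3 remains.
r4c1 = 5: row 4 has {1,3,4,6,7,8,9}; col 1 has {6,7,8}; box has {2,4,6,7,8} → only 5 remains.
r4c7 = 2: row 4 has {1,3,4,5,6,7,8,9}; col 7 has {6,7,8,9}; box has {3,6,7,8,9} → only 2 remains.
r5c1 = 9: in row 5, 9 can only go here (every other open cell in that row sees a 9).
r3c5 = 9: in row 3, 9 can only go here (every other open cell in that row sees a 9).
r6c7 = 5: in row 6, 5 can only go here (every other open cell in that row sees a 5).
r9c7 = 1: row 9 has {2,3,4,6,7,8,9}; col 7 has {2,5,6,7,8,9}; box has {2,4,6,7,8,9} → only 1 remains.
r9c8 = 5: row 9 has {1,2,3,4,6,7,8,9}; col 8 has {6,7,8,9}; box has {1,2,4,6,7,8,9} → only 5 remains.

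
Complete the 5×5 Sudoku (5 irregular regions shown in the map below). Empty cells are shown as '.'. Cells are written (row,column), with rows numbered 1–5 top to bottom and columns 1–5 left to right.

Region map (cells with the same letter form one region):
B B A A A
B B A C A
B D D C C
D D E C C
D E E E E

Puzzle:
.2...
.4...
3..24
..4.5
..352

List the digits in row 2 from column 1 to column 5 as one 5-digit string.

54231

(5,2) = 1: row 5 has {2,3,5}; col 2 has {2,4}; region has {2,3,4,5} → only 1 remains.
(3,2) = 5: row 3 has {2,3,4}; col 2 has {1,2,4}; region has {} → only 5 remains.
(3,3) = 1: row 3 has {2,3,4,5}; col 3 has {3,4}; region has {5} → only 1 remains.
(4,1) = 2: row 4 has {4,5}; col 1 has {3}; region has {1,5} → only 2 remains.
(4,2) = 3: row 4 has {2,4,5}; col 2 has {1,2,4,5}; region has {1,2,5} → only 3 remains.
(4,4) = 1: row 4 has {2,3,4,5}; col 4 has {2,5}; region has {2,4,5} → only 1 remains.
(5,1) = 4: row 5 has {1,2,3,5}; col 1 has {2,3}; region has {1,2,3,5} → only 4 remains.
(1,3) = 5: row 1 has {2}; col 3 has {1,3,4}; region has {} → only 5 remains.
(2,3) = 2: row 2 has {4}; col 3 has {1,3,4,5}; region has {5} → only 2 remains.
(2,4) = 3: row 2 has {2,4}; col 4 has {1,2,5}; region has {1,2,4,5} → only 3 remains.
(2,5) = 1: row 2 has {2,3,4}; col 5 has {2,4,5}; region has {2,5} → only 1 remains.
(1,1) = 1: row 1 has {2,5}; col 1 has {2,3,4}; region has {2,3,4} → only 1 remains.
(1,4) = 4: row 1 has {1,2,5}; col 4 has {1,2,3,5}; region has {1,2,5} → only 4 remains.
(1,5) = 3: row 1 has {1,2,4,5}; col 5 has {1,2,4,5}; region has {1,2,4,5} → only 3 remains.
(2,1) = 5: row 2 has {1,2,3,4}; col 1 has {1,2,3,4}; region has {1,2,3,4} → only 5 remains.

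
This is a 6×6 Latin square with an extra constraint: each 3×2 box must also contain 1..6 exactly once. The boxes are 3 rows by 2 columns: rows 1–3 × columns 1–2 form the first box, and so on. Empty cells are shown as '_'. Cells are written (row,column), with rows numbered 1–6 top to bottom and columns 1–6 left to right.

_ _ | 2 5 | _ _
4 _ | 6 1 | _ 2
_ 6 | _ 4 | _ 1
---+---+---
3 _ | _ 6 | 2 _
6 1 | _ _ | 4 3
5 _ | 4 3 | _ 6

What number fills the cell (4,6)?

(1,1) = 1 (sole candidate).
(1,2) = 3 (sole candidate).
(1,5) = 6 (sole candidate).
(1,6) = 4 (sole candidate).
(2,2) = 5 (sole candidate).
(2,5) = 3 (sole candidate).
(3,1) = 2 (sole candidate).
(3,3) = 3 (sole candidate).
(3,5) = 5 (sole candidate).
(4,2) = 4 (sole candidate).
(4,6) = 5: row 4 has {2,3,4,6}; col 6 has {1,2,3,4,6}; box has {2,3,4,6} → only 5 remains.

5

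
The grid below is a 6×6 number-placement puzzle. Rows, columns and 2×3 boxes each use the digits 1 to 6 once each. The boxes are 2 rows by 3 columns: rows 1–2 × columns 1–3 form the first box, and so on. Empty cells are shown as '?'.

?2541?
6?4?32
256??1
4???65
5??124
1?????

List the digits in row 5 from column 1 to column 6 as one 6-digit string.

row 1, column 1 = 3 (sole candidate).
row 1, column 6 = 6 (sole candidate).
row 2, column 2 = 1 (sole candidate).
row 2, column 4 = 5 (sole candidate).
row 3, column 4 = 3 (sole candidate).
row 3, column 5 = 4 (sole candidate).
row 4, column 2 = 3 (sole candidate).
row 4, column 3 = 1 (sole candidate).
row 4, column 4 = 2 (sole candidate).
row 5, column 2 = 6: row 5 has {1,2,4,5}; col 2 has {1,2,3,5}; box has {1,5} → only 6 remains.
row 5, column 3 = 3: row 5 has {1,2,4,5,6}; col 3 has {1,4,5,6}; box has {1,5,6} → only 3 remains.

563124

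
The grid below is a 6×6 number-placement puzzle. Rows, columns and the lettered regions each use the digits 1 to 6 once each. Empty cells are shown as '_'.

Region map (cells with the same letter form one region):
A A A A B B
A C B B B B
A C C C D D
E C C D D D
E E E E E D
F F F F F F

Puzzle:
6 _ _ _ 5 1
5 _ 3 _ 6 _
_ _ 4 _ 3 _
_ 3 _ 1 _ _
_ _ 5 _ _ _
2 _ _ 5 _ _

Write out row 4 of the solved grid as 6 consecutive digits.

row 1, column 3 = 2: row 1 has {1,5,6}; col 3 has {3,4,5}; region has {5,6} → only 2 remains.
row 3, column 1 = 1: row 3 has {3,4}; col 1 has {2,5,6}; region has {2,5,6} → only 1 remains.
row 4, column 1 = 4: row 4 has {1,3}; col 1 has {1,2,5,6}; region has {5} → only 4 remains.
row 4, column 3 = 6: row 4 has {1,3,4}; col 3 has {2,3,4,5}; region has {3,4} → only 6 remains.
row 4, column 5 = 2: row 4 has {1,3,4,6}; col 5 has {3,5,6}; region has {1,3} → only 2 remains.
row 4, column 6 = 5: row 4 has {1,2,3,4,6}; col 6 has {1}; region has {1,2,3} → only 5 remains.

436125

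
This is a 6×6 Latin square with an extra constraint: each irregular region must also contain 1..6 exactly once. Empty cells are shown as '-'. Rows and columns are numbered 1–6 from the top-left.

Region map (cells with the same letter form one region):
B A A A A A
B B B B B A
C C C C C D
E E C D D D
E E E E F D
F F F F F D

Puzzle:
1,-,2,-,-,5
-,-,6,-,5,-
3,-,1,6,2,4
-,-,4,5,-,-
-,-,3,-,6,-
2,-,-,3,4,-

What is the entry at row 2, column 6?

row 1, column 4 = 4 (sole candidate).
row 1, column 5 = 3 (sole candidate).
row 2, column 1 = 4 (sole candidate).
row 2, column 4 = 2 (sole candidate).
row 2, column 6 = 1: row 2 has {2,4,5,6}; col 6 has {4,5}; region has {2,3,4,5} → only 1 remains.

1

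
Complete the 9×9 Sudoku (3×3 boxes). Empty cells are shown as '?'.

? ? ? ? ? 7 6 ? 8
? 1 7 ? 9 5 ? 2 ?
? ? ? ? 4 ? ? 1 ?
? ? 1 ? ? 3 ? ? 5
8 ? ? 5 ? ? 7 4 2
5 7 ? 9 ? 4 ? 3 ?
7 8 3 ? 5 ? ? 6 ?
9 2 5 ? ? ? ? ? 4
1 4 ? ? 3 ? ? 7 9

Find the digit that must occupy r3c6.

r2c9 = 3 (sole candidate).
r3c9 = 7 (sole candidate).
r7c9 = 1 (sole candidate).
r8c8 = 8 (sole candidate).
r9c3 = 6 (sole candidate).
r2c7 = 4 (sole candidate).
r4c8 = 9 (sole candidate).
r5c3 = 9 (sole candidate).
r6c3 = 2 (sole candidate).
r6c9 = 6 (sole candidate).
r7c7 = 2 (sole candidate).
r8c7 = 3 (sole candidate).
r9c7 = 5 (sole candidate).
r1c3 = 4 (sole candidate).
r1c8 = 5 (sole candidate).
r2c1 = 6 (sole candidate).
r2c4 = 8 (sole candidate).
r3c3 = 8 (sole candidate).
r3c7 = 9 (sole candidate).
r4c1 = 4 (sole candidate).
r4c2 = 6 (sole candidate).
r4c7 = 8 (sole candidate).
r5c2 = 3 (sole candidate).
r6c7 = 1 (sole candidate).
r7c4 = 4 (sole candidate).
r7c6 = 9 (sole candidate).
r9c4 = 2 (sole candidate).
r9c6 = 8 (sole candidate).
r1c2 = 9 (sole candidate).
r3c2 = 5 (sole candidate).
r4c4 = 7 (sole candidate).
r4c5 = 2 (sole candidate).
r6c5 = 8 (sole candidate).
r1c5 = 1 (sole candidate).
r5c5 = 6 (sole candidate).
r5c6 = 1 (sole candidate).
r8c5 = 7 (sole candidate).
r8c6 = 6 (sole candidate).
r1c4 = 3 (sole candidate).
r3c4 = 6 (sole candidate).
r3c6 = 2: row 3 has {1,4,5,6,7,8,9}; col 6 has {1,3,4,5,6,7,8,9}; box has {1,3,4,5,6,7,8,9} → only 2 remains.

2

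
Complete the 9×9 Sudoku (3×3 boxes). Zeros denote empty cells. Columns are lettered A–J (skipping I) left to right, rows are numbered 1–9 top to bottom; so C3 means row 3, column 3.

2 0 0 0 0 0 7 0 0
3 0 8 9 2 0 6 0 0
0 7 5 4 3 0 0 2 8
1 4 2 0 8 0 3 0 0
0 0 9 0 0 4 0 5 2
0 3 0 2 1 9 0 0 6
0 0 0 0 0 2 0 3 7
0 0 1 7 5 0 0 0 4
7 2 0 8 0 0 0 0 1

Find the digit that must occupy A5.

E1 = 6 (sole candidate).
B2 = 1 (sole candidate).
H2 = 4 (sole candidate).
J2 = 5 (sole candidate).
F3 = 1 (sole candidate).
G3 = 9 (sole candidate).
J4 = 9 (sole candidate).
E5 = 7 (sole candidate).
C6 = 7 (sole candidate).
H6 = 8 (sole candidate).
G9 = 5 (sole candidate).
B1 = 9 (sole candidate).
C1 = 4 (sole candidate).
D1 = 5 (sole candidate).
F1 = 8 (sole candidate).
H1 = 1 (sole candidate).
J1 = 3 (sole candidate).
F2 = 7 (sole candidate).
A3 = 6 (sole candidate).
D4 = 6 (sole candidate).
F4 = 5 (sole candidate).
H4 = 7 (sole candidate).
A5 = 8: row 5 has {2,4,5,7,9}; col 1 has {1,2,3,6,7}; box has {1,2,3,4,7,9} → only 8 remains.

8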